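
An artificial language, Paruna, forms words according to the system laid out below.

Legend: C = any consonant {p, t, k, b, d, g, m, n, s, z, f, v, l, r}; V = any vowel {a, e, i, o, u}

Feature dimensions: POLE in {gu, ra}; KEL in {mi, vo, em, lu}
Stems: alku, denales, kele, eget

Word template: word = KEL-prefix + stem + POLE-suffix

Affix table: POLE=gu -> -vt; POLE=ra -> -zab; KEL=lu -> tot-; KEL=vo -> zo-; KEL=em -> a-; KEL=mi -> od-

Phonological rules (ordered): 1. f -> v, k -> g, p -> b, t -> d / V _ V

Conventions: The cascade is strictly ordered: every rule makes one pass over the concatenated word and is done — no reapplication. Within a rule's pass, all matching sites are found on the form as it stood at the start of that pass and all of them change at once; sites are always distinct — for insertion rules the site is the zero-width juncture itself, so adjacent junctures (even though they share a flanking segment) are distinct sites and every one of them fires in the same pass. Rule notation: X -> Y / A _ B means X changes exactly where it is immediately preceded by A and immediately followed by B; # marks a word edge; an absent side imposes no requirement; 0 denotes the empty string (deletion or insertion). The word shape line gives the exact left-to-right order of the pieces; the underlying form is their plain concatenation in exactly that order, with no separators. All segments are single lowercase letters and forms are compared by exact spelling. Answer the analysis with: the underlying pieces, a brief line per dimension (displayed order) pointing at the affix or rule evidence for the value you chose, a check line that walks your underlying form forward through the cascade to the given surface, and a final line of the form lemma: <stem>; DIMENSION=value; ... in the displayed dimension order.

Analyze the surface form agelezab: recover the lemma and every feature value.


underlying: a-kele-zab
POLE=ra - signalled by the affix -zab
KEL=em - signalled by the affix a-
check: akelezab -> agelezab
lemma: kele; POLE=ra; KEL=em


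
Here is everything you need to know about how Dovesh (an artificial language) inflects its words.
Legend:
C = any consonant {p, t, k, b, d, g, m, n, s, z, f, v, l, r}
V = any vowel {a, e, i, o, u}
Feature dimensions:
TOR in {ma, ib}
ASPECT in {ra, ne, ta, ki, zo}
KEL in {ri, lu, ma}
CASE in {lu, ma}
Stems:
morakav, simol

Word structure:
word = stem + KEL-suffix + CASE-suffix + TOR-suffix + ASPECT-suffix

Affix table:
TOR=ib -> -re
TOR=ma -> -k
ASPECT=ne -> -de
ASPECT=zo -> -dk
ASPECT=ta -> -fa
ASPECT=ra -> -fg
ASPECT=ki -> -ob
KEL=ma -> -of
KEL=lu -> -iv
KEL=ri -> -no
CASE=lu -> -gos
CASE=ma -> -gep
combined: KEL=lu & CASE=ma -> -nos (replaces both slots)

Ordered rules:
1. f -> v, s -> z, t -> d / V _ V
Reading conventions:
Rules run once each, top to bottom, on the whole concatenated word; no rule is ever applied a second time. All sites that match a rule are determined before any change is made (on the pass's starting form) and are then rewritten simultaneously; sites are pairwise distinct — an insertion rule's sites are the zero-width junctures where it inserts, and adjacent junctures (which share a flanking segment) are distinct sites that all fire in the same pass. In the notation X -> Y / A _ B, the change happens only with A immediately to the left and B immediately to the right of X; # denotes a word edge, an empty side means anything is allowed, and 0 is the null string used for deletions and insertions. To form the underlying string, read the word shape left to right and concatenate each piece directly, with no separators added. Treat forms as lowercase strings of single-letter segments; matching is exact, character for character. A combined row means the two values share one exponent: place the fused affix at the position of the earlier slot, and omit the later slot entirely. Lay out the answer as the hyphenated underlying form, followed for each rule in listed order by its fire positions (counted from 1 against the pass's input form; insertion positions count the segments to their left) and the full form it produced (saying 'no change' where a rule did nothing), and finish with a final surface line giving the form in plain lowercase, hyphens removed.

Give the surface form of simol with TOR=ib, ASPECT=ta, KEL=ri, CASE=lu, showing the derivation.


underlying: simol-no-gos-re-fa
1. f -> v, s -> z, t -> d / V _ V: fires at position(s) 13: simolnogosreva
surface: simolnogosreva


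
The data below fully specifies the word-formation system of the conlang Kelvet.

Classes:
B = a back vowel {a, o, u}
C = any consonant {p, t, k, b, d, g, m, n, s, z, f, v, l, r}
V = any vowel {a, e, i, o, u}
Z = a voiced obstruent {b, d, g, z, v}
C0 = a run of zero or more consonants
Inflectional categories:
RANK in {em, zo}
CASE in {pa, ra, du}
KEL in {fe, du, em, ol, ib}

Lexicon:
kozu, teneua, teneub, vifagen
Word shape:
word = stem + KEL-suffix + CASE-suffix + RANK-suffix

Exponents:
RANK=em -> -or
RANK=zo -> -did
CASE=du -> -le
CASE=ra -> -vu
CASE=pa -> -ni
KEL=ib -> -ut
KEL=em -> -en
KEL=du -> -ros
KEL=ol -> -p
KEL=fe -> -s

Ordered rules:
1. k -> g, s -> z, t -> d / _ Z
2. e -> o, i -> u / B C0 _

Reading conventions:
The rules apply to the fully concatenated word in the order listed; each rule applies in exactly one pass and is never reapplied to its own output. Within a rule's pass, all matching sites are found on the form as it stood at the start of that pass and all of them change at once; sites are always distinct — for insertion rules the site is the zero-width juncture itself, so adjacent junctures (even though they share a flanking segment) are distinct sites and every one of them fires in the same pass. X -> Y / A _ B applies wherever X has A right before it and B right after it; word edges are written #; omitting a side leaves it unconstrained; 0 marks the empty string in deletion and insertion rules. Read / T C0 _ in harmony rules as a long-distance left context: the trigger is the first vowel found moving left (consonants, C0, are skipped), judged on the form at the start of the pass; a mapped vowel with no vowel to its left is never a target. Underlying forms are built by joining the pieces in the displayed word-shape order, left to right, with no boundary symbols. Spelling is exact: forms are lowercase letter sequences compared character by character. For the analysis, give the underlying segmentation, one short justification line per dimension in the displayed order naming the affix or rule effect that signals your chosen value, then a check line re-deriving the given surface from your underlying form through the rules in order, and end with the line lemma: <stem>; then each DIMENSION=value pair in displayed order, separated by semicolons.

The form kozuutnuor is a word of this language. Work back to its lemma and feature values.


underlying: kozu-ut-ni-or
RANK=em - signalled by the affix -or
CASE=pa - signalled by the affix -ni
KEL=ib - signalled by the affix -ut
check: kozuutnior -> kozuutnior -> kozuutnuor
lemma: kozu; RANK=em; CASE=pa; KEL=ib


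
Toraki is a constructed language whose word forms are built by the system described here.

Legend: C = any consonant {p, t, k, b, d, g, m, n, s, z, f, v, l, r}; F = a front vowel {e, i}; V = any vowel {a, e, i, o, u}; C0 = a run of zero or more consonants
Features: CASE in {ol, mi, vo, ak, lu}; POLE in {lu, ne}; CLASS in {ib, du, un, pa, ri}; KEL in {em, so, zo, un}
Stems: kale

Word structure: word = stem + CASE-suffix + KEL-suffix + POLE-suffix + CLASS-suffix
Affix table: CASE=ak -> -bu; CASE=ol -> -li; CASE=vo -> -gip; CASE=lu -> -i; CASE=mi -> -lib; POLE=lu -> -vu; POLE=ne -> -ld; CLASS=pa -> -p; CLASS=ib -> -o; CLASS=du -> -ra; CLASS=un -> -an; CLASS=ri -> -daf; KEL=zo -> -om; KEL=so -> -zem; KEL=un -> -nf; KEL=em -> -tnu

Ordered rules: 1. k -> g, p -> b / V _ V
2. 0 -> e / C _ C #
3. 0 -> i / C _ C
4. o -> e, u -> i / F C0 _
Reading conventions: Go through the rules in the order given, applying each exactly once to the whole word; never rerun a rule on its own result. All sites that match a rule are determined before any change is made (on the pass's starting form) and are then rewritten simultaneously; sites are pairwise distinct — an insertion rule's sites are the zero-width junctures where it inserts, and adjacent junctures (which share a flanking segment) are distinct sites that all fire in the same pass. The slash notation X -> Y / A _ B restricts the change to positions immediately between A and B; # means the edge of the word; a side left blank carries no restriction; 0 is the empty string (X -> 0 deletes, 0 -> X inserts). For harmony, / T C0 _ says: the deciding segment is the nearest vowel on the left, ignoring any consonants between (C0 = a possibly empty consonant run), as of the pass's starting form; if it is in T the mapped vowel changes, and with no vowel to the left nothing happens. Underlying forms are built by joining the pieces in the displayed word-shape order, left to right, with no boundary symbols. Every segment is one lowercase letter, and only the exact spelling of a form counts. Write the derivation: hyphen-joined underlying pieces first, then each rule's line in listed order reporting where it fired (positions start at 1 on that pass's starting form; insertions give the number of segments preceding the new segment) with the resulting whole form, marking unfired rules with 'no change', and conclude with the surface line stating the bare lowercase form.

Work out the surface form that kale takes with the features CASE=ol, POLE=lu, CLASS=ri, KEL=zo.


underlying: kale-li-om-vu-daf
1. k -> g, p -> b / V _ V: no change
2. 0 -> e / C _ C #: no change
3. 0 -> i / C _ C: inserts after position(s) 8: kaleliomivudaf
4. o -> e, u -> i / F C0 _: fires at position(s) 7, 11: kaleliemividaf
surface: kaleliemividaf


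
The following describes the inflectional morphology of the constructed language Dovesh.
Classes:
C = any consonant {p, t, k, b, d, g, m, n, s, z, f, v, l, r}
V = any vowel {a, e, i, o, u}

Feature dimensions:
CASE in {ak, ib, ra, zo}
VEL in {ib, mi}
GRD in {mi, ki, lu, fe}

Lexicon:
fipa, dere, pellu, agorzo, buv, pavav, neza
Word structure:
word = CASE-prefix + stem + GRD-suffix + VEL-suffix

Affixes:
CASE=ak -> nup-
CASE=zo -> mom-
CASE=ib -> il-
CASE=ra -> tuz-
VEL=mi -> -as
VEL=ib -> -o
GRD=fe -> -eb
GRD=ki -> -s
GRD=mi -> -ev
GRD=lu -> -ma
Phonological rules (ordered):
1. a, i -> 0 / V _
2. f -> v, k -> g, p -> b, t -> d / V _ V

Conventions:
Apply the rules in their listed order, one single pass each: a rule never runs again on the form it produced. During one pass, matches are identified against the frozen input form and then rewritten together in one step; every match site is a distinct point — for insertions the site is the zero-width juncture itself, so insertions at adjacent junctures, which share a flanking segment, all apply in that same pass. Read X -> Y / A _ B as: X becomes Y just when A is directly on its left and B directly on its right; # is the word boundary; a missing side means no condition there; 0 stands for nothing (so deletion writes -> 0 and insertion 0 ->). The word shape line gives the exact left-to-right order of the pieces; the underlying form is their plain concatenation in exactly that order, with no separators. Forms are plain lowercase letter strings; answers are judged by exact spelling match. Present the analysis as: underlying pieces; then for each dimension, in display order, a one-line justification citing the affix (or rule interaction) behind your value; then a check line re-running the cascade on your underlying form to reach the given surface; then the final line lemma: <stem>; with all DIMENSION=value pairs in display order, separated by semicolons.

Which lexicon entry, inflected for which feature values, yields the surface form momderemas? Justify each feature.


underlying: mom-dere-ma-as
CASE=zo - signalled by the affix mom-
VEL=mi - signalled by the affix -as
GRD=lu - signalled by the affix -ma
check: momderemaas -> momderemas -> momderemas
lemma: dere; CASE=zo; VEL=mi; GRD=lu


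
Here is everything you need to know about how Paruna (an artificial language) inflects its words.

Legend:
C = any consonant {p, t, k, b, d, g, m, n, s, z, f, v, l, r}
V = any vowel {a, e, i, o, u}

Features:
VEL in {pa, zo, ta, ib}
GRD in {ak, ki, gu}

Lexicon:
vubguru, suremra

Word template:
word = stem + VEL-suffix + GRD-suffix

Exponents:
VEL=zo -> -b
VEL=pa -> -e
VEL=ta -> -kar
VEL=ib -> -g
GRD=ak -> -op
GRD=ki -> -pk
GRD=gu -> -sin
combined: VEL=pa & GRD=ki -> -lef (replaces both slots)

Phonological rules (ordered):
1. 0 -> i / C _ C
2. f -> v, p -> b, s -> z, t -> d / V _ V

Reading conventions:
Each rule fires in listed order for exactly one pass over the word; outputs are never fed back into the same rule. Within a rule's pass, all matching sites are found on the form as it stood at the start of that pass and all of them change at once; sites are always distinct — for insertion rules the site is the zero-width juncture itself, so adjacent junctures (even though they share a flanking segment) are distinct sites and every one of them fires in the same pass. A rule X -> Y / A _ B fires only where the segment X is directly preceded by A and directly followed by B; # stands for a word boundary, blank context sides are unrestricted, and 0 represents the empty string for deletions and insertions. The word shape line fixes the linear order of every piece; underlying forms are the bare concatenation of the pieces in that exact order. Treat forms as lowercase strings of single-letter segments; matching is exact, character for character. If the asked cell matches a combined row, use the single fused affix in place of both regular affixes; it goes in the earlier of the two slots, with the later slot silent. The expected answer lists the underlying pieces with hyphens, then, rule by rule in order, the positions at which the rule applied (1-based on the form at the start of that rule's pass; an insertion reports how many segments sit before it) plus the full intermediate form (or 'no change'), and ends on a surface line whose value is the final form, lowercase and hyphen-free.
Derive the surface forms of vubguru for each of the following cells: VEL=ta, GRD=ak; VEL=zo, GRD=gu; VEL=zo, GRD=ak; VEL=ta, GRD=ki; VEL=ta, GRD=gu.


cell VEL=ta, GRD=ak:
underlying: vubguru-kar-op
1. 0 -> i / C _ C: inserts after position(s) 3: vubigurukarop
2. f -> v, p -> b, s -> z, t -> d / V _ V: no change
surface: vubigurukarop

cell VEL=zo, GRD=gu:
underlying: vubguru-b-sin
1. 0 -> i / C _ C: inserts after position(s) 3, 8: vubigurubisin
2. f -> v, p -> b, s -> z, t -> d / V _ V: fires at position(s) 11: vubigurubizin
surface: vubigurubizin

cell VEL=zo, GRD=ak:
underlying: vubguru-b-op
1. 0 -> i / C _ C: inserts after position(s) 3: vubigurubop
2. f -> v, p -> b, s -> z, t -> d / V _ V: no change
surface: vubigurubop

cell VEL=ta, GRD=ki:
underlying: vubguru-kar-pk
1. 0 -> i / C _ C: inserts after position(s) 3, 10, 11: vubigurukaripik
2. f -> v, p -> b, s -> z, t -> d / V _ V: fires at position(s) 13: vubigurukaribik
surface: vubigurukaribik

cell VEL=ta, GRD=gu:
underlying: vubguru-kar-sin
1. 0 -> i / C _ C: inserts after position(s) 3, 10: vubigurukarisin
2. f -> v, p -> b, s -> z, t -> d / V _ V: fires at position(s) 13: vubigurukarizin
surface: vubigurukarizin


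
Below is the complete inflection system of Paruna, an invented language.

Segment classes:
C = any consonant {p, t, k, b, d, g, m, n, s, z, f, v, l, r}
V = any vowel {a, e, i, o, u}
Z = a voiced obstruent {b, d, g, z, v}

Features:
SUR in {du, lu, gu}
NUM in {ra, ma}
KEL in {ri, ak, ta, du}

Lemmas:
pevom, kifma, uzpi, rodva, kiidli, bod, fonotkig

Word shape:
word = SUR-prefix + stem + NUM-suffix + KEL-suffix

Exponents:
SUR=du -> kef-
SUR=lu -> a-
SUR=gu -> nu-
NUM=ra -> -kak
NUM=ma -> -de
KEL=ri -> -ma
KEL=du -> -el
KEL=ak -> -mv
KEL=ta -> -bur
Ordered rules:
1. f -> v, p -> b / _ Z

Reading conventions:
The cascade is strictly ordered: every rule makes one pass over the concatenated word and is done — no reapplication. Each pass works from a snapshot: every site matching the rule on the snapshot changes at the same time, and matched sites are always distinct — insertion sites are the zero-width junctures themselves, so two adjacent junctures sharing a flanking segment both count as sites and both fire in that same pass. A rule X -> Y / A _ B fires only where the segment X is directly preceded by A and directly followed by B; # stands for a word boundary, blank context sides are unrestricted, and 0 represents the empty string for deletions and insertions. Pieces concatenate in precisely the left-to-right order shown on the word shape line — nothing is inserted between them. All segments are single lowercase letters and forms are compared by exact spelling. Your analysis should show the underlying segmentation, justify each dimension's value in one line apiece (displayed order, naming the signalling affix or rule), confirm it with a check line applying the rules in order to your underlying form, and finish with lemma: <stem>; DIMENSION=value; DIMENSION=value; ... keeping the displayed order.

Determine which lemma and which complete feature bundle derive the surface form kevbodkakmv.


underlying: kef-bod-kak-mv
SUR=du - signalled by the affix kef-
NUM=ra - signalled by the affix -kak
KEL=ak - signalled by the affix -mv
check: kefbodkakmv -> kevbodkakmv
lemma: bod; SUR=du; NUM=ra; KEL=ak


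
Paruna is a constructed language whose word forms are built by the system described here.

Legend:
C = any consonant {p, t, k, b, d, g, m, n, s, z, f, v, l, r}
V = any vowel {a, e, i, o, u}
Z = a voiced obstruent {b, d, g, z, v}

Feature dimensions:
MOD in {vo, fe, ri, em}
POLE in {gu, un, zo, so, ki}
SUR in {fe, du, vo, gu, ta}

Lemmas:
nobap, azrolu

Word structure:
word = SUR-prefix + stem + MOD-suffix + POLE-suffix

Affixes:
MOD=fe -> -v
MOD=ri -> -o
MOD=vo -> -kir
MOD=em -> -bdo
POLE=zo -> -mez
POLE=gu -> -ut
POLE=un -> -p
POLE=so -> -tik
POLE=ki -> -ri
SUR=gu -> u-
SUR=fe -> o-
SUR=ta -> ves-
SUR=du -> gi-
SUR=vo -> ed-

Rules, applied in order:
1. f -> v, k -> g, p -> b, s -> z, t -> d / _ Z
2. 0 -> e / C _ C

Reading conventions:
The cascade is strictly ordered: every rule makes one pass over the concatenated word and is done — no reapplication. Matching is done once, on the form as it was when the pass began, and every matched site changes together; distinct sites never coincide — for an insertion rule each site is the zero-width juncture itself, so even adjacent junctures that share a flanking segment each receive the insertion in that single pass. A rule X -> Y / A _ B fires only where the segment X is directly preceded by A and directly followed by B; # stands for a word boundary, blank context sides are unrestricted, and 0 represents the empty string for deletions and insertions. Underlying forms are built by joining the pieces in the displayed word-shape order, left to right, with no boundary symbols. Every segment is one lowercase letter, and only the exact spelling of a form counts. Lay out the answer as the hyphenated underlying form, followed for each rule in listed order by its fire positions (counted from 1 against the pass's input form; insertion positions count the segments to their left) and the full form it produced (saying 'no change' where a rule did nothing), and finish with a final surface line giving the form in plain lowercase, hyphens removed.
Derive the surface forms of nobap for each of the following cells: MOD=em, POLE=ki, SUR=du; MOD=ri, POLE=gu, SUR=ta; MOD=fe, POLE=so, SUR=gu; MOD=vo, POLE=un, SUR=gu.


cell MOD=em, POLE=ki, SUR=du:
underlying: gi-nobap-bdo-ri
1. f -> v, k -> g, p -> b, s -> z, t -> d / _ Z: fires at position(s) 7: ginobabbdori
2. 0 -> e / C _ C: inserts after position(s) 7, 8: ginobabebedori
surface: ginobabebedori

cell MOD=ri, POLE=gu, SUR=ta:
underlying: ves-nobap-o-ut
1. f -> v, k -> g, p -> b, s -> z, t -> d / _ Z: no change
2. 0 -> e / C _ C: inserts after position(s) 3: vesenobapout
surface: vesenobapout

cell MOD=fe, POLE=so, SUR=gu:
underlying: u-nobap-v-tik
1. f -> v, k -> g, p -> b, s -> z, t -> d / _ Z: fires at position(s) 6: unobabvtik
2. 0 -> e / C _ C: inserts after position(s) 6, 7: unobabevetik
surface: unobabevetik

cell MOD=vo, POLE=un, SUR=gu:
underlying: u-nobap-kir-p
1. f -> v, k -> g, p -> b, s -> z, t -> d / _ Z: no change
2. 0 -> e / C _ C: inserts after position(s) 6, 9: unobapekirep
surface: unobapekirep


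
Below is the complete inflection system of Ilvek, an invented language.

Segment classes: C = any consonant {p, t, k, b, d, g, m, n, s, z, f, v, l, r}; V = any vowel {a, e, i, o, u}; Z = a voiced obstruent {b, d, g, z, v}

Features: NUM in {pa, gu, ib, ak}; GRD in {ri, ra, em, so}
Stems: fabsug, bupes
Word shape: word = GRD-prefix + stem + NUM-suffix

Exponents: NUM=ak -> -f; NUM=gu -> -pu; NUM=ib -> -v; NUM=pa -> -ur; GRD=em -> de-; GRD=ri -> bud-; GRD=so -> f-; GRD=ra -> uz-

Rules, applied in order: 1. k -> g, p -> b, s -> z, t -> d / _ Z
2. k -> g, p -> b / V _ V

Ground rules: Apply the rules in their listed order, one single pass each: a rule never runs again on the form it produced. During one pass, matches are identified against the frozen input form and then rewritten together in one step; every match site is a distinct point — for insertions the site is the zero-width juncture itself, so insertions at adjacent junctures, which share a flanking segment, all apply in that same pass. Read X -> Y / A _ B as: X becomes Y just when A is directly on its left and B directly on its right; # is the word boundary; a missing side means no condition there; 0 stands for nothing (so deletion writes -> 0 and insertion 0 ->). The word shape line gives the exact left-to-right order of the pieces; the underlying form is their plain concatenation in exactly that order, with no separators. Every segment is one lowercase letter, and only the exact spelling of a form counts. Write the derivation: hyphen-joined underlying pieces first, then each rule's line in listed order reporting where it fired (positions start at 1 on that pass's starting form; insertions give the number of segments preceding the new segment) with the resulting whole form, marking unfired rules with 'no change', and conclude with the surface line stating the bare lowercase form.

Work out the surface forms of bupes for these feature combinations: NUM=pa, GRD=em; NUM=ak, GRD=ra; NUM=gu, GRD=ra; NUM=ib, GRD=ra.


cell NUM=pa, GRD=em:
underlying: de-bupes-ur
1. k -> g, p -> b, s -> z, t -> d / _ Z: no change
2. k -> g, p -> b / V _ V: fires at position(s) 5: debubesur
surface: debubesur

cell NUM=ak, GRD=ra:
underlying: uz-bupes-f
1. k -> g, p -> b, s -> z, t -> d / _ Z: no change
2. k -> g, p -> b / V _ V: fires at position(s) 5: uzbubesf
surface: uzbubesf

cell NUM=gu, GRD=ra:
underlying: uz-bupes-pu
1. k -> g, p -> b, s -> z, t -> d / _ Z: no change
2. k -> g, p -> b / V _ V: fires at position(s) 5: uzbubespu
surface: uzbubespu

cell NUM=ib, GRD=ra:
underlying: uz-bupes-v
1. k -> g, p -> b, s -> z, t -> d / _ Z: fires at position(s) 7: uzbupezv
2. k -> g, p -> b / V _ V: fires at position(s) 5: uzbubezv
surface: uzbubezv


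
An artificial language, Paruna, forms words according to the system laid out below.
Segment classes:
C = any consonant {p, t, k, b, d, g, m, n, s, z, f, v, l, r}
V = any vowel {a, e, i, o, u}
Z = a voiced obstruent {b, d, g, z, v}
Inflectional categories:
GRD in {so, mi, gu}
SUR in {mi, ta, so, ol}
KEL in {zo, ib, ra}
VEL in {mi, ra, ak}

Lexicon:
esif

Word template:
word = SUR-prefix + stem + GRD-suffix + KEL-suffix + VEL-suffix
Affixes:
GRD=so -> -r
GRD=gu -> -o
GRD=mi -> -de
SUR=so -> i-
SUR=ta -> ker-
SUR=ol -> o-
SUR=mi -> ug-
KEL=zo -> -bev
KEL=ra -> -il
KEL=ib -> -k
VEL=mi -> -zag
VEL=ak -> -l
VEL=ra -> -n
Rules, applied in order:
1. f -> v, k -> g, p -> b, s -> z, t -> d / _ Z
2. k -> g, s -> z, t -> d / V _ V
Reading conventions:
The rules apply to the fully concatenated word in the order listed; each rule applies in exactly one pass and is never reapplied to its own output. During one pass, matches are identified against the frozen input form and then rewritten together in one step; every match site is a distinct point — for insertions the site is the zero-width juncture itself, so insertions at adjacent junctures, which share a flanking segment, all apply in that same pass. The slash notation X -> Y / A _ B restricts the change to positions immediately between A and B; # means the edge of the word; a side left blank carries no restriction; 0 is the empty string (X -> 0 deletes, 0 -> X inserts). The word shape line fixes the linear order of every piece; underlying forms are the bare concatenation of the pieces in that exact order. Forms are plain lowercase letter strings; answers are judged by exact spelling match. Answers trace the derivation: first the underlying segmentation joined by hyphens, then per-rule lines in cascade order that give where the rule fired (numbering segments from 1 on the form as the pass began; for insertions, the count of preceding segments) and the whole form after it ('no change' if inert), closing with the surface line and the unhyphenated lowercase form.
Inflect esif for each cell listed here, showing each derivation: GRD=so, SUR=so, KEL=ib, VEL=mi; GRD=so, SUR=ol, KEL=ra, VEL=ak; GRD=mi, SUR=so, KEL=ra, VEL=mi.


cell GRD=so, SUR=so, KEL=ib, VEL=mi:
underlying: i-esif-r-k-zag
1. f -> v, k -> g, p -> b, s -> z, t -> d / _ Z: fires at position(s) 7: iesifrgzag
2. k -> g, s -> z, t -> d / V _ V: fires at position(s) 3: iezifrgzag
surface: iezifrgzag

cell GRD=so, SUR=ol, KEL=ra, VEL=ak:
underlying: o-esif-r-il-l
1. f -> v, k -> g, p -> b, s -> z, t -> d / _ Z: no change
2. k -> g, s -> z, t -> d / V _ V: fires at position(s) 3: oezifrill
surface: oezifrill

cell GRD=mi, SUR=so, KEL=ra, VEL=mi:
underlying: i-esif-de-il-zag
1. f -> v, k -> g, p -> b, s -> z, t -> d / _ Z: fires at position(s) 5: iesivdeilzag
2. k -> g, s -> z, t -> d / V _ V: fires at position(s) 3: iezivdeilzag
surface: iezivdeilzag


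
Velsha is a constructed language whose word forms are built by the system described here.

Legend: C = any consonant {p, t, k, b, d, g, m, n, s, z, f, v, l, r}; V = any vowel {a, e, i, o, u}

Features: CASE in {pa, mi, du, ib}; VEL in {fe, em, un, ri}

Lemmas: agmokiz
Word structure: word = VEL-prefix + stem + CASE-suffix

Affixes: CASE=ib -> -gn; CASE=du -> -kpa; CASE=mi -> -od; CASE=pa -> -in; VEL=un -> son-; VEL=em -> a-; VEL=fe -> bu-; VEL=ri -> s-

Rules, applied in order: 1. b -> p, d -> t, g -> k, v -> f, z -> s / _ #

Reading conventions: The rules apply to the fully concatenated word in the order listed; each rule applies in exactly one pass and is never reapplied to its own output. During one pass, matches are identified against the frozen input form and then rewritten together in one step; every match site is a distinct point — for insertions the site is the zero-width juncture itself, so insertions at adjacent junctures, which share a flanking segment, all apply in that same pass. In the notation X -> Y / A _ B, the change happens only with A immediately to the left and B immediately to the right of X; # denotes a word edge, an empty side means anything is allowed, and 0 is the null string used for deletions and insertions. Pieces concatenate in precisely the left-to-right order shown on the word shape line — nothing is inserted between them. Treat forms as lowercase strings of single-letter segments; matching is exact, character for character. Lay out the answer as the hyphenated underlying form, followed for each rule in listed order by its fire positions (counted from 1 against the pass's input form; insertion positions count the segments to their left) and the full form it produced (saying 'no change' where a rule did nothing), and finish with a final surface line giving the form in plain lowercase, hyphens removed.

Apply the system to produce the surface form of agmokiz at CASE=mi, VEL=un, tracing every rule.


underlying: son-agmokiz-od
1. b -> p, d -> t, g -> k, v -> f, z -> s / _ #: fires at position(s) 12: sonagmokizot
surface: sonagmokizot


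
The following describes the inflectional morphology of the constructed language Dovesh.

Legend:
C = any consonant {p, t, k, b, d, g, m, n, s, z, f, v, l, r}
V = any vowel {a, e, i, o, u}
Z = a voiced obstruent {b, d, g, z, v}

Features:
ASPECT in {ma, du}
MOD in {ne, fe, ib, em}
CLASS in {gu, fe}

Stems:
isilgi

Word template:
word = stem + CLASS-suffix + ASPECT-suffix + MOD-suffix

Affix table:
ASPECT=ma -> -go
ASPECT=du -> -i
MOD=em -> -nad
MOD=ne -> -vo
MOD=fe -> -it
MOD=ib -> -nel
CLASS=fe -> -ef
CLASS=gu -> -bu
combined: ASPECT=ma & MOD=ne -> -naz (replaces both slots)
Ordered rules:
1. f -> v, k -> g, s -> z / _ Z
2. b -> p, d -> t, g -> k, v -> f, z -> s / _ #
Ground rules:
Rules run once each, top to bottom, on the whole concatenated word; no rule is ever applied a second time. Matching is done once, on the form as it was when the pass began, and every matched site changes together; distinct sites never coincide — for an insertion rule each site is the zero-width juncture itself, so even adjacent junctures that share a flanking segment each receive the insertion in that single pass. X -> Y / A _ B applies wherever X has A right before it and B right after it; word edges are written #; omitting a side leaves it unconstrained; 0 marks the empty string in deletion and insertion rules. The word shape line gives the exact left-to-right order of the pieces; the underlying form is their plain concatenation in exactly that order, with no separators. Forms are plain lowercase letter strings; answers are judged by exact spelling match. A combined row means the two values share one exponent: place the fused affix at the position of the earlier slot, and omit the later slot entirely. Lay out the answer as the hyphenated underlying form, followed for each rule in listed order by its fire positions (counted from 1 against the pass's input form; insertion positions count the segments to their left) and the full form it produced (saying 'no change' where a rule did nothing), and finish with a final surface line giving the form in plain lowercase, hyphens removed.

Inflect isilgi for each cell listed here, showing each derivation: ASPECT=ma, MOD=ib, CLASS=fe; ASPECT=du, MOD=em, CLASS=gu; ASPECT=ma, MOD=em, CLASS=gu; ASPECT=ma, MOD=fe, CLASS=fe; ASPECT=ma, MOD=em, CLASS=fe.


cell ASPECT=ma, MOD=ib, CLASS=fe:
underlying: isilgi-ef-go-nel
1. f -> v, k -> g, s -> z / _ Z: fires at position(s) 8: isilgievgonel
2. b -> p, d -> t, g -> k, v -> f, z -> s / _ #: no change
surface: isilgievgonel

cell ASPECT=du, MOD=em, CLASS=gu:
underlying: isilgi-bu-i-nad
1. f -> v, k -> g, s -> z / _ Z: no change
2. b -> p, d -> t, g -> k, v -> f, z -> s / _ #: fires at position(s) 12: isilgibuinat
surface: isilgibuinat

cell ASPECT=ma, MOD=em, CLASS=gu:
underlying: isilgi-bu-go-nad
1. f -> v, k -> g, s -> z / _ Z: no change
2. b -> p, d -> t, g -> k, v -> f, z -> s / _ #: fires at position(s) 13: isilgibugonat
surface: isilgibugonat

cell ASPECT=ma, MOD=fe, CLASS=fe:
underlying: isilgi-ef-go-it
1. f -> v, k -> g, s -> z / _ Z: fires at position(s) 8: isilgievgoit
2. b -> p, d -> t, g -> k, v -> f, z -> s / _ #: no change
surface: isilgievgoit

cell ASPECT=ma, MOD=em, CLASS=fe:
underlying: isilgi-ef-go-nad
1. f -> v, k -> g, s -> z / _ Z: fires at position(s) 8: isilgievgonad
2. b -> p, d -> t, g -> k, v -> f, z -> s / _ #: fires at position(s) 13: isilgievgonat
surface: isilgievgonat


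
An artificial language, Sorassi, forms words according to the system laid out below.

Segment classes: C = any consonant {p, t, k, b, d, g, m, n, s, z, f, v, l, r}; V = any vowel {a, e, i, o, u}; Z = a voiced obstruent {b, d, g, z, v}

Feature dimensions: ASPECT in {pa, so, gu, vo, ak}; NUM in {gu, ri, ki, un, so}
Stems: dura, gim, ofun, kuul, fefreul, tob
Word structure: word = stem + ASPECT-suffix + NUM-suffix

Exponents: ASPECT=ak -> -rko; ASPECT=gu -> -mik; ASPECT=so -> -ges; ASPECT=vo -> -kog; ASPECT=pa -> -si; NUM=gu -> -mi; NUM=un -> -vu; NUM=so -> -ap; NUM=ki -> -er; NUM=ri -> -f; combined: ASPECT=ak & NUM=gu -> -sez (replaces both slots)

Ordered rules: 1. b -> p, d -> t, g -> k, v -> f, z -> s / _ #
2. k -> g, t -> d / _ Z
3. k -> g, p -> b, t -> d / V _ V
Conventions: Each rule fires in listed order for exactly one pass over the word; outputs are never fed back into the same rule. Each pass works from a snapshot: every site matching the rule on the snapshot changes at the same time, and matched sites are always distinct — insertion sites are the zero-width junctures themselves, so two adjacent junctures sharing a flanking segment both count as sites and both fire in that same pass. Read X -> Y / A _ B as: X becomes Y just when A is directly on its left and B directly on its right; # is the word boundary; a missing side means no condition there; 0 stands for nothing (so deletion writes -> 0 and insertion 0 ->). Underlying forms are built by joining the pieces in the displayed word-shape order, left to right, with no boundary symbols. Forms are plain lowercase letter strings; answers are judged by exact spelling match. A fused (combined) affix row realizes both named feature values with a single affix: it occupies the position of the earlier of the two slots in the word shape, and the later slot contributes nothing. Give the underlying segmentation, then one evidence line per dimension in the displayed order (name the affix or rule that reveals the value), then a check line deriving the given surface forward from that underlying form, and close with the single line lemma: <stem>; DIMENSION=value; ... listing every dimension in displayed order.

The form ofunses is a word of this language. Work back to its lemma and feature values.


underlying: ofun-sez
ASPECT=ak - signalled by the combined affix row
NUM=gu - signalled by the combined affix row
check: ofunsez -> ofunses -> ofunses -> ofunses
lemma: ofun; ASPECT=ak; NUM=gu


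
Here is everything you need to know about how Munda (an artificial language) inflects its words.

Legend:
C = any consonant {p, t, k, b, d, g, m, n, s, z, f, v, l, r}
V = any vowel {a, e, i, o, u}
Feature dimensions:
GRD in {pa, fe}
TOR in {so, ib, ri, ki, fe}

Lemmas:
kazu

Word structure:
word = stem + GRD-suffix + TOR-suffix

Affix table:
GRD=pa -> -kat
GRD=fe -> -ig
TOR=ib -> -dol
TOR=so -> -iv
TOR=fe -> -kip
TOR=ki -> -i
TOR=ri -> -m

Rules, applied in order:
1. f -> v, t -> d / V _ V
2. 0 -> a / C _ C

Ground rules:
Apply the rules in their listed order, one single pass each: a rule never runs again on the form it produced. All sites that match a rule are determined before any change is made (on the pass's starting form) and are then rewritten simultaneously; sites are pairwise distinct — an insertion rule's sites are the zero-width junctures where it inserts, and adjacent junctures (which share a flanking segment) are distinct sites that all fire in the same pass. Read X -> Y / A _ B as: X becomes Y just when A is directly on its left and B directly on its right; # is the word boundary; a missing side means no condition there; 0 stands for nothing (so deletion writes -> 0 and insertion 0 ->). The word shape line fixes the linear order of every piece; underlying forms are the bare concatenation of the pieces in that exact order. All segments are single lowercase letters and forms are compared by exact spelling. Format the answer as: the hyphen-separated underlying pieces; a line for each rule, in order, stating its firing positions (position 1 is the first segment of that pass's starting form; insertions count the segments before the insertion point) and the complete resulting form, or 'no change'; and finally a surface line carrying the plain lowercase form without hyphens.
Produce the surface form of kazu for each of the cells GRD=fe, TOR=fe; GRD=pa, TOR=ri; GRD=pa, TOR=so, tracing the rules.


cell GRD=fe, TOR=fe:
underlying: kazu-ig-kip
1. f -> v, t -> d / V _ V: no change
2. 0 -> a / C _ C: inserts after position(s) 6: kazuigakip
surface: kazuigakip

cell GRD=pa, TOR=ri:
underlying: kazu-kat-m
1. f -> v, t -> d / V _ V: no change
2. 0 -> a / C _ C: inserts after position(s) 7: kazukatam
surface: kazukatam

cell GRD=pa, TOR=so:
underlying: kazu-kat-iv
1. f -> v, t -> d / V _ V: fires at position(s) 7: kazukadiv
2. 0 -> a / C _ C: no change
surface: kazukadiv


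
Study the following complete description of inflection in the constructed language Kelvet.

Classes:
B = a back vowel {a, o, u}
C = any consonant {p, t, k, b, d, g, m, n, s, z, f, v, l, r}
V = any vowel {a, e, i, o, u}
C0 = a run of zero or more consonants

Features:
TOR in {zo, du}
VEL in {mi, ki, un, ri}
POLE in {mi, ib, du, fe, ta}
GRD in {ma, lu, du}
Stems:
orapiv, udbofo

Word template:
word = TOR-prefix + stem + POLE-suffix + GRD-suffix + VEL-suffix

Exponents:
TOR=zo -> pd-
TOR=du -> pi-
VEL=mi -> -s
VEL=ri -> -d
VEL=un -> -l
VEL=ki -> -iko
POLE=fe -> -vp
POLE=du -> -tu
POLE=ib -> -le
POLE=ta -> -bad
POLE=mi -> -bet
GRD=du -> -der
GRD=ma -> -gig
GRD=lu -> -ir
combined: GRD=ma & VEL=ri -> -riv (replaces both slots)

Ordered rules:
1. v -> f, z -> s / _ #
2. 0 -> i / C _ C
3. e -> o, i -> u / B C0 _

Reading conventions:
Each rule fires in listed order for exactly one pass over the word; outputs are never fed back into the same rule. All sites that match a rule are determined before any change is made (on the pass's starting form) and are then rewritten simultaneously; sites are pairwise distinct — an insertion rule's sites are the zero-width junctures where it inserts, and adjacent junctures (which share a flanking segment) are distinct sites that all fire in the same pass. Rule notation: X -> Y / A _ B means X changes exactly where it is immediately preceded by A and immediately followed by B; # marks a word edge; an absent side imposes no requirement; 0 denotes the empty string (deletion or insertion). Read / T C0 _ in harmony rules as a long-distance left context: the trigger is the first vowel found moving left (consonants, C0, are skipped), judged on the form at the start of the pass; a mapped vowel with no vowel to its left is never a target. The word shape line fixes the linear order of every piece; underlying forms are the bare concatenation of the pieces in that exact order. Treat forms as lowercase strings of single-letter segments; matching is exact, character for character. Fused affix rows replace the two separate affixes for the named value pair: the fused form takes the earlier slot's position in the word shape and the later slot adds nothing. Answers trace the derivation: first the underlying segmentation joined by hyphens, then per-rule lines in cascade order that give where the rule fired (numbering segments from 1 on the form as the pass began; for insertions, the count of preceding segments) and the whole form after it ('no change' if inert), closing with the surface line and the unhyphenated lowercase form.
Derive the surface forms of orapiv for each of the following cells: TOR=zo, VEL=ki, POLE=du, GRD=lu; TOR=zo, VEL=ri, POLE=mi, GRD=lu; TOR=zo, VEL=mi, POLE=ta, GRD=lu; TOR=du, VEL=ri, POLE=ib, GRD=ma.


cell TOR=zo, VEL=ki, POLE=du, GRD=lu:
underlying: pd-orapiv-tu-ir-iko
1. v -> f, z -> s / _ #: no change
2. 0 -> i / C _ C: inserts after position(s) 1, 8: pidorapivituiriko
3. e -> o, i -> u / B C0 _: fires at position(s) 8, 13: pidorapuvituuriko
surface: pidorapuvituuriko

cell TOR=zo, VEL=ri, POLE=mi, GRD=lu:
underlying: pd-orapiv-bet-ir-d
1. v -> f, z -> s / _ #: no change
2. 0 -> i / C _ C: inserts after position(s) 1, 8, 13: pidorapivibetirid
3. e -> o, i -> u / B C0 _: fires at position(s) 8: pidorapuvibetirid
surface: pidorapuvibetirid

cell TOR=zo, VEL=mi, POLE=ta, GRD=lu:
underlying: pd-orapiv-bad-ir-s
1. v -> f, z -> s / _ #: no change
2. 0 -> i / C _ C: inserts after position(s) 1, 8, 13: pidorapivibadiris
3. e -> o, i -> u / B C0 _: fires at position(s) 8, 14: pidorapuvibaduris
surface: pidorapuvibaduris

cell TOR=du, VEL=ri, POLE=ib, GRD=ma:
underlying: pi-orapiv-le-riv
1. v -> f, z -> s / _ #: fires at position(s) 13: piorapivlerif
2. 0 -> i / C _ C: inserts after position(s) 8: piorapivilerif
3. e -> o, i -> u / B C0 _: fires at position(s) 7: piorapuvilerif
surface: piorapuvilerif


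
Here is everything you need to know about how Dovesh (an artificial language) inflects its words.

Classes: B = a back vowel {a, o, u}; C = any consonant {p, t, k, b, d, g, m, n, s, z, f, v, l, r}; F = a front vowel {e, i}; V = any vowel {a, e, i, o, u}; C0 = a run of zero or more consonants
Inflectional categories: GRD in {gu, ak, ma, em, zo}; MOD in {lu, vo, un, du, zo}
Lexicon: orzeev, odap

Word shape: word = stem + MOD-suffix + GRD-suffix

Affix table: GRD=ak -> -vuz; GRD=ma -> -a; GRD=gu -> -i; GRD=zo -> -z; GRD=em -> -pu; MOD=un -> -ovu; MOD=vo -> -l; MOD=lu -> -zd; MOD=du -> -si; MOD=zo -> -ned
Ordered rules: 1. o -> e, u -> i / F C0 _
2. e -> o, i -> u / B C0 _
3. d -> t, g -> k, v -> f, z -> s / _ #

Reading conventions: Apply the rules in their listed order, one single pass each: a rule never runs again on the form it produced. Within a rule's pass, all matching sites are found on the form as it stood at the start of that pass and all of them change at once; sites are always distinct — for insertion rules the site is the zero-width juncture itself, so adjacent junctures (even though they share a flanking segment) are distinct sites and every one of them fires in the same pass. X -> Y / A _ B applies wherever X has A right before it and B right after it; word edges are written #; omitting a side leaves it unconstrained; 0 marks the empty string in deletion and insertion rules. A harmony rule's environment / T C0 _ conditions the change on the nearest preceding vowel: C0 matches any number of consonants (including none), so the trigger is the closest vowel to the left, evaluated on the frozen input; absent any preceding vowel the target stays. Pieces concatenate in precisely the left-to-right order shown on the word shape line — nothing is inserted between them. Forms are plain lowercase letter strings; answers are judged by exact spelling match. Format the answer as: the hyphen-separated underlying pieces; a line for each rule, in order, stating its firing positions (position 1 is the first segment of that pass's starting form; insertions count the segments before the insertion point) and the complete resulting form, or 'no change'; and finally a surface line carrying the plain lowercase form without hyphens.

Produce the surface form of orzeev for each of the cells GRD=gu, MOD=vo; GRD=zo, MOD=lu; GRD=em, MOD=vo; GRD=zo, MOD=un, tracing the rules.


cell GRD=gu, MOD=vo:
underlying: orzeev-l-i
1. o -> e, u -> i / F C0 _: no change
2. e -> o, i -> u / B C0 _: fires at position(s) 4: orzoevli
3. d -> t, g -> k, v -> f, z -> s / _ #: no change
surface: orzoevli

cell GRD=zo, MOD=lu:
underlying: orzeev-zd-z
1. o -> e, u -> i / F C0 _: no change
2. e -> o, i -> u / B C0 _: fires at position(s) 4: orzoevzdz
3. d -> t, g -> k, v -> f, z -> s / _ #: fires at position(s) 9: orzoevzds
surface: orzoevzds

cell GRD=em, MOD=vo:
underlying: orzeev-l-pu
1. o -> e, u -> i / F C0 _: fires at position(s) 9: orzeevlpi
2. e -> o, i -> u / B C0 _: fires at position(s) 4: orzoevlpi
3. d -> t, g -> k, v -> f, z -> s / _ #: no change
surface: orzoevlpi

cell GRD=zo, MOD=un:
underlying: orzeev-ovu-z
1. o -> e, u -> i / F C0 _: fires at position(s) 7: orzeevevuz
2. e -> o, i -> u / B C0 _: fires at position(s) 4: orzoevevuz
3. d -> t, g -> k, v -> f, z -> s / _ #: fires at position(s) 10: orzoevevus
surface: orzoevevus
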